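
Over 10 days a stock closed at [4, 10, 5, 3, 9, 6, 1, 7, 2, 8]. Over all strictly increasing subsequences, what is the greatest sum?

Let S[i] be the best sum of a strictly increasing subsequence ending at i:
i:      1  2  3  4  5  6  7  8  9 10
a[i]:   4 10  5  3  9  6  1  7  2  8
S:      4 14  9  3 18 15  1 22  3 30
Maximum is 30 (e.g. 4 + 5 + 6 + 7 + 8).

30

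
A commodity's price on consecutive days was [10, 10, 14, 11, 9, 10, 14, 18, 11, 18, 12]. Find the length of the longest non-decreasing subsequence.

Let dp[i] be the length of the longest such subsequence ending at index i:
i:      1  2  3  4  5  6  7  8  9 10 11
a[i]:  10 10 14 11  9 10 14 18 11 18 12
dp:     1  2  3  3  1  3  4  5  4  6  5
Maximum dp value is 6.

6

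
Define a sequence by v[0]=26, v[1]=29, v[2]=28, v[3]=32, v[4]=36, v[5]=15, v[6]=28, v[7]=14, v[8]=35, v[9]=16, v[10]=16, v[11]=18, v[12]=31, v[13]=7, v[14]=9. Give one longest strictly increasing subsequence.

Patience tails give the LIS length; then backtrack through the dp parents:
26 → extends → [26]
29 → extends → [26, 29]
28 → replaces 29 → [26, 28]
32 → extends → [26, 28, 32]
36 → extends → [26, 28, 32, 36]
15 → replaces 26 → [15, 28, 32, 36]
28 → already a tail → [15, 28, 32, 36]
14 → replaces 15 → [14, 28, 32, 36]
35 → replaces 36 → [14, 28, 32, 35]
16 → replaces 28 → [14, 16, 32, 35]
16 → already a tail → [14, 16, 32, 35]
18 → replaces 32 → [14, 16, 18, 35]
31 → replaces 35 → [14, 16, 18, 31]
7 → replaces 14 → [7, 16, 18, 31]
9 → replaces 16 → [7, 9, 18, 31]
Length 4; one witness is 26, 29, 32, 36.

26, 29, 32, 36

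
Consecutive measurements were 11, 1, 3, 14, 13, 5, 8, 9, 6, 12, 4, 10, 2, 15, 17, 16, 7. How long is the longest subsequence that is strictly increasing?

8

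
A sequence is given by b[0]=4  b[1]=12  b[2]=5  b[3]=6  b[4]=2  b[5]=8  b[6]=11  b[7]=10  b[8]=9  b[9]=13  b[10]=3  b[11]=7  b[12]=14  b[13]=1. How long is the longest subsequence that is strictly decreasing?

Negate each value so 'decreasing' becomes 'increasing', then run patience tails on the negated sequence:
-4 → extends → [-4]
-12 → replaces -4 → [-12]
-5 → extends → [-12, -5]
-6 → replaces -5 → [-12, -6]
-2 → extends → [-12, -6, -2]
-8 → replaces -6 → [-12, -8, -2]
-11 → replaces -8 → [-12, -11, -2]
-10 → replaces -2 → [-12, -11, -10]
-9 → extends → [-12, -11, -10, -9]
-13 → replaces -12 → [-13, -11, -10, -9]
-3 → extends → [-13, -11, -10, -9, -3]
-7 → replaces -3 → [-13, -11, -10, -9, -7]
-14 → replaces -13 → [-14, -11, -10, -9, -7]
-1 → extends → [-14, -11, -10, -9, -7, -1]
Six tails, so the longest strictly decreasing subsequence of the original has length 6.

6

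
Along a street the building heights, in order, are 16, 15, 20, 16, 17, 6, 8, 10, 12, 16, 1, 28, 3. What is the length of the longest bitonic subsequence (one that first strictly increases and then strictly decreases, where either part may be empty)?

7

inc[i] = longest strictly increasing subsequence ending at i; dec[i] = longest strictly decreasing subsequence starting at i:
i:      1  2  3  4  5  6  7  8  9 10 11 12 13
a[i]:  16 15 20 16 17  6  8 10 12 16  1 28  3
inc:    1  1  2  2  3  1  2  3  4  5  1  6  2
dec:    4  3  4  3  3  2  2  2  2  2  1  2  1
Best peak at i=12 (value 28): inc=6, dec=2, length 6+2−1 = 7.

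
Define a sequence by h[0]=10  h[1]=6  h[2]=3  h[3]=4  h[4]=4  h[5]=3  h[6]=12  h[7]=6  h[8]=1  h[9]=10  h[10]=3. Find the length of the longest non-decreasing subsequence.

Let dp[i] be the length of the longest such subsequence ending at index i:
i:      0  1  2  3  4  5  6  7  8  9 10
h[i]:  10  6  3  4  4  3 12  6  1 10  3
dp:     1  1  1  2  3  2  4  4  1  5  3
Maximum dp value is 5.

5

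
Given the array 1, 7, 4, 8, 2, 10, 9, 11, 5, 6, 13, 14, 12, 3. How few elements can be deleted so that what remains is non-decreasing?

Fewest deletions = n − (longest non-decreasing subsequence).
i:      1  2  3  4  5  6  7  8  9 10 11 12 13 14
a[i]:   1  7  4  8  2 10  9 11  5  6 13 14 12  3
dp:     1  2  2  3  2  4  4  5  3  4  6  7  6  3
max dp = 7, so deletions = 14 − 7 = 7.

7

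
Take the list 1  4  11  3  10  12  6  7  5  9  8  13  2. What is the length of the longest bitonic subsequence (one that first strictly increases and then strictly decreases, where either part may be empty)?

inc[i] = longest strictly increasing subsequence ending at i; dec[i] = longest strictly decreasing subsequence starting at i:
i:      1  2  3  4  5  6  7  8  9 10 11 12 13
a[i]:   1  4 11  3 10 12  6  7  5  9  8 13  2
inc:    1  2  3  2  3  4  3  4  3  5  5  6  2
dec:    1  3  5  2  4  4  3  3  2  3  2  2  1
Best peak at i=3 (value 11): inc=3, dec=5, length 3+5−1 = 7.

7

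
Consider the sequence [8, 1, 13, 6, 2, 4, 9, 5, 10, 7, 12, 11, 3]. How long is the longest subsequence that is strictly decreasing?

4

Negate each value so 'decreasing' becomes 'increasing', then run patience tails on the negated sequence:
-8 → extends → [-8]
-1 → extends → [-8, -1]
-13 → replaces -8 → [-13, -1]
-6 → replaces -1 → [-13, -6]
-2 → extends → [-13, -6, -2]
-4 → replaces -2 → [-13, -6, -4]
-9 → replaces -6 → [-13, -9, -4]
-5 → replaces -4 → [-13, -9, -5]
-10 → replaces -9 → [-13, -10, -5]
-7 → replaces -5 → [-13, -10, -7]
-12 → replaces -10 → [-13, -12, -7]
-11 → replaces -7 → [-13, -12, -11]
-3 → extends → [-13, -12, -11, -3]
Four tails, so the longest strictly decreasing subsequence of the original has length 4.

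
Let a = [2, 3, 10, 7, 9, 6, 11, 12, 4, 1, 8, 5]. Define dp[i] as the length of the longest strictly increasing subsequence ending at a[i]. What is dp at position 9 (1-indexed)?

3

dp[i] = 1 + max{dp[j] : j<i, a[j]<a[i]} (or 1 if no such j):
i:      1  2  3  4  5  6  7  8  9 10 11 12
a[i]:   2  3 10  7  9  6 11 12  4  1  8  5
dp:     1  2  3  3  4  3  5  6  3  1  4  4
At index 9 the value is 3.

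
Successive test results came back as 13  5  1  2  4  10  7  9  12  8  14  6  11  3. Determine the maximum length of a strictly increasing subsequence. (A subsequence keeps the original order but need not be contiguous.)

Let dp[i] be the length of the longest such subsequence ending at index i:
i:      1  2  3  4  5  6  7  8  9 10 11 12 13 14
a[i]:  13  5  1  2  4 10  7  9 12  8 14  6 11  3
dp:     1  1  1  2  3  4  4  5  6  5  7  4  6  3
Maximum dp value is 7.

7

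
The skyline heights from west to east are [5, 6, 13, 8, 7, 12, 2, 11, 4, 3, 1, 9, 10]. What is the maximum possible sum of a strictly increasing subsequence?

Let S[i] be the best sum of a strictly increasing subsequence ending at i:
i:      1  2  3  4  5  6  7  8  9 10 11 12 13
a[i]:   5  6 13  8  7 12  2 11  4  3  1  9 10
S:      5 11 24 19 18 31  2 30  6  5  1 28 38
Maximum is 38 (e.g. 5 + 6 + 8 + 9 + 10).

38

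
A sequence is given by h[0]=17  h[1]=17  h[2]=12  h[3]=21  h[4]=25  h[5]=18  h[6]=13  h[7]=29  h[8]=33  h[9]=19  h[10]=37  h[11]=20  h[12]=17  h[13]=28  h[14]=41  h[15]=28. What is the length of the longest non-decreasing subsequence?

Let dp[i] be the length of the longest such subsequence ending at index i:
i:      0  1  2  3  4  5  6  7  8  9 10 11 12 13 14 15
h[i]:  17 17 12 21 25 18 13 29 33 19 37 20 17 28 41 28
dp:     1  2  1  3  4  3  2  5  6  4  7  5  3  6  8  7
Maximum dp value is 8.

8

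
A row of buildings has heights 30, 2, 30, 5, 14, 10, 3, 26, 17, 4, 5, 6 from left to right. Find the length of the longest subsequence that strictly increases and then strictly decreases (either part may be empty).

inc[i] = longest strictly increasing subsequence ending at i; dec[i] = longest strictly decreasing subsequence starting at i:
i:      1  2  3  4  5  6  7  8  9 10 11 12
a[i]:  30  2 30  5 14 10  3 26 17  4  5  6
inc:    1  1  2  2  3  3  2  4  4  3  4  5
dec:    4  1  4  2  3  2  1  3  2  1  1  1
Best peak at i=8 (value 26): inc=4, dec=3, length 4+3−1 = 6.

6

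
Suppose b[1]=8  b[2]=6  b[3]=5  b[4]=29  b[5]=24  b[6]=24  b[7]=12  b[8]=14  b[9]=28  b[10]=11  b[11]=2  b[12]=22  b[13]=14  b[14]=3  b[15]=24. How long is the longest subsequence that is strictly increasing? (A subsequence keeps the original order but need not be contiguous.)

Let dp[i] be the length of the longest such subsequence ending at index i:
i:      1  2  3  4  5  6  7  8  9 10 11 12 13 14 15
b[i]:   8  6  5 29 24 24 12 14 28 11  2 22 14  3 24
dp:     1  1  1  2  2  2  2  3  4  2  1  4  3  2  5
Maximum dp value is 5.

5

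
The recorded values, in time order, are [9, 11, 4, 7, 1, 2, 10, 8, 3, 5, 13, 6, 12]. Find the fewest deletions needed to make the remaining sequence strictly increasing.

7

Fewest deletions = n − (longest strictly increasing subsequence).
Patience tails:
9 → extends → [9]
11 → extends → [9, 11]
4 → replaces 9 → [4, 11]
7 → replaces 11 → [4, 7]
1 → replaces 4 → [1, 7]
2 → replaces 7 → [1, 2]
10 → extends → [1, 2, 10]
8 → replaces 10 → [1, 2, 8]
3 → replaces 8 → [1, 2, 3]
5 → extends → [1, 2, 3, 5]
13 → extends → [1, 2, 3, 5, 13]
6 → replaces 13 → [1, 2, 3, 5, 6]
12 → extends → [1, 2, 3, 5, 6, 12]
Longest strictly increasing subsequence has length 6, so deletions = 13 − 6 = 7.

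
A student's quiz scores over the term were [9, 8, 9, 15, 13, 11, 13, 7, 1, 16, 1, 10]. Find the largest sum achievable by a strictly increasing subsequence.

57

Let S[i] be the best sum of a strictly increasing subsequence ending at i:
i:      1  2  3  4  5  6  7  8  9 10 11 12
a[i]:   9  8  9 15 13 11 13  7  1 16  1 10
S:      9  8 17 32 30 28 41  7  1 57  1 27
Maximum is 57 (e.g. 8 + 9 + 11 + 13 + 16).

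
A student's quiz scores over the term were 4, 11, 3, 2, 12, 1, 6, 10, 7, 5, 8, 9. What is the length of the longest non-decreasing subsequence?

5

Let dp[i] be the length of the longest such subsequence ending at index i:
i:      1  2  3  4  5  6  7  8  9 10 11 12
a[i]:   4 11  3  2 12  1  6 10  7  5  8  9
dp:     1  2  1  1  3  1  2  3  3  2  4  5
Maximum dp value is 5.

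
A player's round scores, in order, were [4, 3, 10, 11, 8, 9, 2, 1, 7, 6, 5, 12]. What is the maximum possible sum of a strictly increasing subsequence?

37

Let S[i] be the best sum of a strictly increasing subsequence ending at i:
i:      1  2  3  4  5  6  7  8  9 10 11 12
a[i]:   4  3 10 11  8  9  2  1  7  6  5 12
S:      4  3 14 25 12 21  2  1 11 10  9 37
Maximum is 37 (e.g. 4 + 10 + 11 + 12).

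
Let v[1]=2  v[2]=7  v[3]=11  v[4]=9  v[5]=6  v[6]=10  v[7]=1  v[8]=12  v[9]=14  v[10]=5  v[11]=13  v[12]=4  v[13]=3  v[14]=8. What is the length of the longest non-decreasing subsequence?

6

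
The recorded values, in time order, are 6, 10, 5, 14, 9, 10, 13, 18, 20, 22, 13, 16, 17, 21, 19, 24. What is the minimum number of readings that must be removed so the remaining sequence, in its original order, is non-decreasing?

Fewest deletions = n − (longest non-decreasing subsequence).
Patience tails:
6 → extends → [6]
10 → extends → [6, 10]
5 → replaces 6 → [5, 10]
14 → extends → [5, 10, 14]
9 → replaces 10 → [5, 9, 14]
10 → replaces 14 → [5, 9, 10]
13 → extends → [5, 9, 10, 13]
18 → extends → [5, 9, 10, 13, 18]
20 → extends → [5, 9, 10, 13, 18, 20]
22 → extends → [5, 9, 10, 13, 18, 20, 22]
13 → replaces 18 → [5, 9, 10, 13, 13, 20, 22]
16 → replaces 20 → [5, 9, 10, 13, 13, 16, 22]
17 → replaces 22 → [5, 9, 10, 13, 13, 16, 17]
21 → extends → [5, 9, 10, 13, 13, 16, 17, 21]
19 → replaces 21 → [5, 9, 10, 13, 13, 16, 17, 19]
24 → extends → [5, 9, 10, 13, 13, 16, 17, 19, 24]
Longest non-decreasing subsequence has length 9, so deletions = 16 − 9 = 7.

7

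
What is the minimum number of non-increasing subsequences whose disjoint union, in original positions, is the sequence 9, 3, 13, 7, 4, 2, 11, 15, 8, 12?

Place each on the leftmost legal pile:
9 → new pile 1 (tops now [9])
3 → pile 1 (tops now [3])
13 → new pile 2 (tops now [3, 13])
7 → pile 2 (tops now [3, 7])
4 → pile 2 (tops now [3, 4])
2 → pile 1 (tops now [2, 4])
11 → new pile 3 (tops now [2, 4, 11])
15 → new pile 4 (tops now [2, 4, 11, 15])
8 → pile 3 (tops now [2, 4, 8, 15])
12 → pile 4 (tops now [2, 4, 8, 12])
Four piles.

4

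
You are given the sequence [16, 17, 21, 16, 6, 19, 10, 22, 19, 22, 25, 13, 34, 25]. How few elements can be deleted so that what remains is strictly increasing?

8

Fewest deletions = n − (longest strictly increasing subsequence).
Patience tails:
16 → extends → [16]
17 → extends → [16, 17]
21 → extends → [16, 17, 21]
16 → already a tail → [16, 17, 21]
6 → replaces 16 → [6, 17, 21]
19 → replaces 21 → [6, 17, 19]
10 → replaces 17 → [6, 10, 19]
22 → extends → [6, 10, 19, 22]
19 → already a tail → [6, 10, 19, 22]
22 → already a tail → [6, 10, 19, 22]
25 → extends → [6, 10, 19, 22, 25]
13 → replaces 19 → [6, 10, 13, 22, 25]
34 → extends → [6, 10, 13, 22, 25, 34]
25 → already a tail → [6, 10, 13, 22, 25, 34]
Longest strictly increasing subsequence has length 6, so deletions = 14 − 6 = 8.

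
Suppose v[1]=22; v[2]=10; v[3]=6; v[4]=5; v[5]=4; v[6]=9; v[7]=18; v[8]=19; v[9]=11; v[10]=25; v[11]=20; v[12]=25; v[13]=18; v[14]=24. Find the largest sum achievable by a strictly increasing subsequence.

Let S[i] be the best sum of a strictly increasing subsequence ending at i:
i:      1  2  3  4  5  6  7  8  9 10 11 12 13 14
v[i]:  22 10  6  5  4  9 18 19 11 25 20 25 18 24
S:     22 10  6  5  4 15 33 52 26 77 72 97 44 96
Maximum is 97 (e.g. 6 + 9 + 18 + 19 + 20 + 25).

97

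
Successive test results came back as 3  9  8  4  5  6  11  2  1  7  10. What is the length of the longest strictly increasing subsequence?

6

Track the smallest tail for each achievable length (strict):
3 → extends → [3]
9 → extends → [3, 9]
8 → replaces 9 → [3, 8]
4 → replaces 8 → [3, 4]
5 → extends → [3, 4, 5]
6 → extends → [3, 4, 5, 6]
11 → extends → [3, 4, 5, 6, 11]
2 → replaces 3 → [2, 4, 5, 6, 11]
1 → replaces 2 → [1, 4, 5, 6, 11]
7 → replaces 11 → [1, 4, 5, 6, 7]
10 → extends → [1, 4, 5, 6, 7, 10]
Six tails, so the longest strictly increasing subsequence has length 6 (e.g. 3, 4, 5, 6, 7, 10).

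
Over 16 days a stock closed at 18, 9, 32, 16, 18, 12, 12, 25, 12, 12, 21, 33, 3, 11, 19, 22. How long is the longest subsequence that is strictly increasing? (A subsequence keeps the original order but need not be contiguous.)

Let dp[i] be the length of the longest such subsequence ending at index i:
i:      1  2  3  4  5  6  7  8  9 10 11 12 13 14 15 16
a[i]:  18  9 32 16 18 12 12 25 12 12 21 33  3 11 19 22
dp:     1  1  2  2  3  2  2  4  2  2  4  5  1  2  4  5
Maximum dp value is 5.

5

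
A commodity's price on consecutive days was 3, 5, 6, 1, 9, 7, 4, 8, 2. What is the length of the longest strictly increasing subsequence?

Let dp[i] be the length of the longest such subsequence ending at index i:
i:     1 2 3 4 5 6 7 8 9
a[i]:  3 5 6 1 9 7 4 8 2
dp:    1 2 3 1 4 4 2 5 2
Maximum dp value is 5.

5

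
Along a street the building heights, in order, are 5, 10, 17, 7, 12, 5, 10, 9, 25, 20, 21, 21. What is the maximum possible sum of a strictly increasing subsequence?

73

Let S[i] be the best sum of a strictly increasing subsequence ending at i:
i:      1  2  3  4  5  6  7  8  9 10 11 12
a[i]:   5 10 17  7 12  5 10  9 25 20 21 21
S:      5 15 32 12 27  5 22 21 57 52 73 73
Maximum is 73 (e.g. 5 + 10 + 17 + 20 + 21).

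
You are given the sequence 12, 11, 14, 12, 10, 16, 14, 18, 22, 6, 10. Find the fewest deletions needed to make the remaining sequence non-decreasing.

6

Fewest deletions = n − (longest non-decreasing subsequence).
i:      1  2  3  4  5  6  7  8  9 10 11
a[i]:  12 11 14 12 10 16 14 18 22  6 10
dp:     1  1  2  2  1  3  3  4  5  1  2
max dp = 5, so deletions = 11 − 5 = 6.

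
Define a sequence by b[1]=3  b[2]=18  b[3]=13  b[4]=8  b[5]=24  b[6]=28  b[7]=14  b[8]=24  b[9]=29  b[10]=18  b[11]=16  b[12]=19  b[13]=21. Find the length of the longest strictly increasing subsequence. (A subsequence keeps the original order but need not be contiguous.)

6

Let dp[i] be the length of the longest such subsequence ending at index i:
i:      1  2  3  4  5  6  7  8  9 10 11 12 13
b[i]:   3 18 13  8 24 28 14 24 29 18 16 19 21
dp:     1  2  2  2  3  4  3  4  5  4  4  5  6
Maximum dp value is 6.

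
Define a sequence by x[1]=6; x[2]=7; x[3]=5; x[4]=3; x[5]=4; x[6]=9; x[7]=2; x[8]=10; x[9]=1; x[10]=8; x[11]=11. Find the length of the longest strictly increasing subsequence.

5

Let dp[i] be the length of the longest such subsequence ending at index i:
i:      1  2  3  4  5  6  7  8  9 10 11
x[i]:   6  7  5  3  4  9  2 10  1  8 11
dp:     1  2  1  1  2  3  1  4  1  3  5
Maximum dp value is 5.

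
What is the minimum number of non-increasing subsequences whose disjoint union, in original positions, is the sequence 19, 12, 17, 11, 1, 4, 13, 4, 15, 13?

Place each on the leftmost legal pile:
19 → new pile 1 (tops now [19])
12 → pile 1 (tops now [12])
17 → new pile 2 (tops now [12, 17])
11 → pile 1 (tops now [11, 17])
1 → pile 1 (tops now [1, 17])
4 → pile 2 (tops now [1, 4])
13 → new pile 3 (tops now [1, 4, 13])
4 → pile 2 (tops now [1, 4, 13])
15 → new pile 4 (tops now [1, 4, 13, 15])
13 → pile 3 (tops now [1, 4, 13, 15])
Four piles.

4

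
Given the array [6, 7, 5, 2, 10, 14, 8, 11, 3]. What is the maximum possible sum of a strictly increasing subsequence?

Let S[i] be the best sum of a strictly increasing subsequence ending at i:
i:      1  2  3  4  5  6  7  8  9
a[i]:   6  7  5  2 10 14  8 11  3
S:      6 13  5  2 23 37 21 34  5
Maximum is 37 (e.g. 6 + 7 + 10 + 14).

37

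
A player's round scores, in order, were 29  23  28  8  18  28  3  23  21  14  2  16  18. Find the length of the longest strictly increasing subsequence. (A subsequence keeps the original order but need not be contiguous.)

4

Track the smallest tail for each achievable length (strict):
29 → extends → [29]
23 → replaces 29 → [23]
28 → extends → [23, 28]
8 → replaces 23 → [8, 28]
18 → replaces 28 → [8, 18]
28 → extends → [8, 18, 28]
3 → replaces 8 → [3, 18, 28]
23 → replaces 28 → [3, 18, 23]
21 → replaces 23 → [3, 18, 21]
14 → replaces 18 → [3, 14, 21]
2 → replaces 3 → [2, 14, 21]
16 → replaces 21 → [2, 14, 16]
18 → extends → [2, 14, 16, 18]
Four tails, so the longest strictly increasing subsequence has length 4 (e.g. 8, 14, 16, 18).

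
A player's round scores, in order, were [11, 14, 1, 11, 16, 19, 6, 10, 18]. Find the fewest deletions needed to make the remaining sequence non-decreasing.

5

Fewest deletions = n − (longest non-decreasing subsequence).
Patience tails:
11 → extends → [11]
14 → extends → [11, 14]
1 → replaces 11 → [1, 14]
11 → replaces 14 → [1, 11]
16 → extends → [1, 11, 16]
19 → extends → [1, 11, 16, 19]
6 → replaces 11 → [1, 6, 16, 19]
10 → replaces 16 → [1, 6, 10, 19]
18 → replaces 19 → [1, 6, 10, 18]
Longest non-decreasing subsequence has length 4, so deletions = 9 − 4 = 5.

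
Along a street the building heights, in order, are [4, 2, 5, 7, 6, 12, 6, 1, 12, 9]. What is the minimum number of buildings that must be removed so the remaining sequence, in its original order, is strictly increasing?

6

Fewest deletions = n − (longest strictly increasing subsequence).
Patience tails:
4 → extends → [4]
2 → replaces 4 → [2]
5 → extends → [2, 5]
7 → extends → [2, 5, 7]
6 → replaces 7 → [2, 5, 6]
12 → extends → [2, 5, 6, 12]
6 → already a tail → [2, 5, 6, 12]
1 → replaces 2 → [1, 5, 6, 12]
12 → already a tail → [1, 5, 6, 12]
9 → replaces 12 → [1, 5, 6, 9]
Longest strictly increasing subsequence has length 4, so deletions = 10 − 4 = 6.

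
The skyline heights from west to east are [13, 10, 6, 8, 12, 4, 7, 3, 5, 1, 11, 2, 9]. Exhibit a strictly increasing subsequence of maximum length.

6, 8, 12

Patience tails give the LIS length; then backtrack through the dp parents:
13 → extends → [13]
10 → replaces 13 → [10]
6 → replaces 10 → [6]
8 → extends → [6, 8]
12 → extends → [6, 8, 12]
4 → replaces 6 → [4, 8, 12]
7 → replaces 8 → [4, 7, 12]
3 → replaces 4 → [3, 7, 12]
5 → replaces 7 → [3, 5, 12]
1 → replaces 3 → [1, 5, 12]
11 → replaces 12 → [1, 5, 11]
2 → replaces 5 → [1, 2, 11]
9 → replaces 11 → [1, 2, 9]
Length 3; one witness is 6, 8, 12.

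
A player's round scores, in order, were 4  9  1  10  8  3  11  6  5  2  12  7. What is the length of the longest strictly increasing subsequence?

5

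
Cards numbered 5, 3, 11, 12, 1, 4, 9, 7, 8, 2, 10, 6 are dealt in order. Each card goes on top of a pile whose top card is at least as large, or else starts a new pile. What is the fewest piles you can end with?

The minimum number of non-increasing subsequences covering a sequence equals the length of its longest strictly increasing subsequence.
LIS length is 5 (e.g. 3, 4, 7, 8, 10), so 5 piles are needed.

5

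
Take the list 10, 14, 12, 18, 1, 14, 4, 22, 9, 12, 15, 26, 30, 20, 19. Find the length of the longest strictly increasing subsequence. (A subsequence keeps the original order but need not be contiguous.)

7

Let dp[i] be the length of the longest such subsequence ending at index i:
i:      1  2  3  4  5  6  7  8  9 10 11 12 13 14 15
a[i]:  10 14 12 18  1 14  4 22  9 12 15 26 30 20 19
dp:     1  2  2  3  1  3  2  4  3  4  5  6  7  6  6
Maximum dp value is 7.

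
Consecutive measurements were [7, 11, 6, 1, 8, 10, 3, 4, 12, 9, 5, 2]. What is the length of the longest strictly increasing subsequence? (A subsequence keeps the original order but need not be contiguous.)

4

Track the smallest tail for each achievable length (strict):
7 → extends → [7]
11 → extends → [7, 11]
6 → replaces 7 → [6, 11]
1 → replaces 6 → [1, 11]
8 → replaces 11 → [1, 8]
10 → extends → [1, 8, 10]
3 → replaces 8 → [1, 3, 10]
4 → replaces 10 → [1, 3, 4]
12 → extends → [1, 3, 4, 12]
9 → replaces 12 → [1, 3, 4, 9]
5 → replaces 9 → [1, 3, 4, 5]
2 → replaces 3 → [1, 2, 4, 5]
Four tails, so the longest strictly increasing subsequence has length 4 (e.g. 7, 8, 10, 12).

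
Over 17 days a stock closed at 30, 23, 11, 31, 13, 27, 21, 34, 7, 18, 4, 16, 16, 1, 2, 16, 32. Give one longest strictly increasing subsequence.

11, 13, 27, 34

Patience tails give the LIS length; then backtrack through the dp parents:
30 → extends → [30]
23 → replaces 30 → [23]
11 → replaces 23 → [11]
31 → extends → [11, 31]
13 → replaces 31 → [11, 13]
27 → extends → [11, 13, 27]
21 → replaces 27 → [11, 13, 21]
34 → extends → [11, 13, 21, 34]
7 → replaces 11 → [7, 13, 21, 34]
18 → replaces 21 → [7, 13, 18, 34]
4 → replaces 7 → [4, 13, 18, 34]
16 → replaces 18 → [4, 13, 16, 34]
16 → already a tail → [4, 13, 16, 34]
1 → replaces 4 → [1, 13, 16, 34]
2 → replaces 13 → [1, 2, 16, 34]
16 → already a tail → [1, 2, 16, 34]
32 → replaces 34 → [1, 2, 16, 32]
Length 4; one witness is 11, 13, 27, 34.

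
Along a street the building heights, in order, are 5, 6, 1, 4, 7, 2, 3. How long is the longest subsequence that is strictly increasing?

Track the smallest tail for each achievable length (strict):
5 → extends → [5]
6 → extends → [5, 6]
1 → replaces 5 → [1, 6]
4 → replaces 6 → [1, 4]
7 → extends → [1, 4, 7]
2 → replaces 4 → [1, 2, 7]
3 → replaces 7 → [1, 2, 3]
Three tails, so the longest strictly increasing subsequence has length 3 (e.g. 5, 6, 7).

3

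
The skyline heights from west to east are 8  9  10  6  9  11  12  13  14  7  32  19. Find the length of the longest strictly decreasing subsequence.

Negate each value so 'decreasing' becomes 'increasing', then run patience tails on the negated sequence:
-8 → extends → [-8]
-9 → replaces -8 → [-9]
-10 → replaces -9 → [-10]
-6 → extends → [-10, -6]
-9 → replaces -6 → [-10, -9]
-11 → replaces -10 → [-11, -9]
-12 → replaces -11 → [-12, -9]
-13 → replaces -12 → [-13, -9]
-14 → replaces -13 → [-14, -9]
-7 → extends → [-14, -9, -7]
-32 → replaces -14 → [-32, -9, -7]
-19 → replaces -9 → [-32, -19, -7]
Three tails, so the longest strictly decreasing subsequence of the original has length 3.

3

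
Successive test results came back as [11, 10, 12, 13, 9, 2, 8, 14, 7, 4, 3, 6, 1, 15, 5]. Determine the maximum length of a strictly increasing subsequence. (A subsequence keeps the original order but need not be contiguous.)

5

Track the smallest tail for each achievable length (strict):
11 → extends → [11]
10 → replaces 11 → [10]
12 → extends → [10, 12]
13 → extends → [10, 12, 13]
9 → replaces 10 → [9, 12, 13]
2 → replaces 9 → [2, 12, 13]
8 → replaces 12 → [2, 8, 13]
14 → extends → [2, 8, 13, 14]
7 → replaces 8 → [2, 7, 13, 14]
4 → replaces 7 → [2, 4, 13, 14]
3 → replaces 4 → [2, 3, 13, 14]
6 → replaces 13 → [2, 3, 6, 14]
1 → replaces 2 → [1, 3, 6, 14]
15 → extends → [1, 3, 6, 14, 15]
5 → replaces 6 → [1, 3, 5, 14, 15]
Five tails, so the longest strictly increasing subsequence has length 5 (e.g. 11, 12, 13, 14, 15).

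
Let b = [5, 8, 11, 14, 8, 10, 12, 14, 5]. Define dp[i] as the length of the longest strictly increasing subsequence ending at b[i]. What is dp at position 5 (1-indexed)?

2

dp[i] = 1 + max{dp[j] : j<i, b[j]<b[i]} (or 1 if no such j):
i:      1  2  3  4  5  6  7  8  9
b[i]:   5  8 11 14  8 10 12 14  5
dp:     1  2  3  4  2  3  4  5  1
At index 5 the value is 2.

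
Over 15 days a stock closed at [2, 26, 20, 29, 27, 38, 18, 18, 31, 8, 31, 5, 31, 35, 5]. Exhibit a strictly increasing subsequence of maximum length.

2, 26, 29, 31, 35

Patience tails give the LIS length; then backtrack through the dp parents:
2 → extends → [2]
26 → extends → [2, 26]
20 → replaces 26 → [2, 20]
29 → extends → [2, 20, 29]
27 → replaces 29 → [2, 20, 27]
38 → extends → [2, 20, 27, 38]
18 → replaces 20 → [2, 18, 27, 38]
18 → already a tail → [2, 18, 27, 38]
31 → replaces 38 → [2, 18, 27, 31]
8 → replaces 18 → [2, 8, 27, 31]
31 → already a tail → [2, 8, 27, 31]
5 → replaces 8 → [2, 5, 27, 31]
31 → already a tail → [2, 5, 27, 31]
35 → extends → [2, 5, 27, 31, 35]
5 → already a tail → [2, 5, 27, 31, 35]
Length 5; one witness is 2, 26, 29, 31, 35.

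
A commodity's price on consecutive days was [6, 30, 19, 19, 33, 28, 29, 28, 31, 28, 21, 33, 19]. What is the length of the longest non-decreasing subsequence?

Let dp[i] be the length of the longest such subsequence ending at index i:
i:      1  2  3  4  5  6  7  8  9 10 11 12 13
a[i]:   6 30 19 19 33 28 29 28 31 28 21 33 19
dp:     1  2  2  3  4  4  5  5  6  6  4  7  4
Maximum dp value is 7.

7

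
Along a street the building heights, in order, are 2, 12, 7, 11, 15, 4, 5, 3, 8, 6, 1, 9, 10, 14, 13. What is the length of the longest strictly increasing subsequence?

Track the smallest tail for each achievable length (strict):
2 → extends → [2]
12 → extends → [2, 12]
7 → replaces 12 → [2, 7]
11 → extends → [2, 7, 11]
15 → extends → [2, 7, 11, 15]
4 → replaces 7 → [2, 4, 11, 15]
5 → replaces 11 → [2, 4, 5, 15]
3 → replaces 4 → [2, 3, 5, 15]
8 → replaces 15 → [2, 3, 5, 8]
6 → replaces 8 → [2, 3, 5, 6]
1 → replaces 2 → [1, 3, 5, 6]
9 → extends → [1, 3, 5, 6, 9]
10 → extends → [1, 3, 5, 6, 9, 10]
14 → extends → [1, 3, 5, 6, 9, 10, 14]
13 → replaces 14 → [1, 3, 5, 6, 9, 10, 13]
Seven tails, so the longest strictly increasing subsequence has length 7 (e.g. 2, 4, 5, 8, 9, 10, 14).

7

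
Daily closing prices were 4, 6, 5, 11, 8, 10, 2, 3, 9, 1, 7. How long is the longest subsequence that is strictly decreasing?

4

Let dp[i] be the longest strictly decreasing subsequence ending at i:
i:      1  2  3  4  5  6  7  8  9 10 11
a[i]:   4  6  5 11  8 10  2  3  9  1  7
dp:     1  1  2  1  2  2  3  3  3  4  4
Maximum is 4.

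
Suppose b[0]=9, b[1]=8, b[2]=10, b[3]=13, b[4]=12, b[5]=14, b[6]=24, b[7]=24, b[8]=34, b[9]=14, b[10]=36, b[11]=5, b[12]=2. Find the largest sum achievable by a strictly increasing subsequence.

Let S[i] be the best sum of a strictly increasing subsequence ending at i:
i:       0   1   2   3   4   5   6   7   8   9  10  11  12
b[i]:    9   8  10  13  12  14  24  24  34  14  36   5   2
S:       9   8  19  32  31  46  70  70 104  46 140   5   2
Maximum is 140 (e.g. 9 + 10 + 13 + 14 + 24 + 34 + 36).

140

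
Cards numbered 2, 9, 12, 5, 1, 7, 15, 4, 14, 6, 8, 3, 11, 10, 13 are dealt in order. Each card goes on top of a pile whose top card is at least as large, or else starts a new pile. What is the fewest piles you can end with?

Place each on the leftmost legal pile:
2 → new pile 1 (tops now [2])
9 → new pile 2 (tops now [2, 9])
12 → new pile 3 (tops now [2, 9, 12])
5 → pile 2 (tops now [2, 5, 12])
1 → pile 1 (tops now [1, 5, 12])
7 → pile 3 (tops now [1, 5, 7])
15 → new pile 4 (tops now [1, 5, 7, 15])
4 → pile 2 (tops now [1, 4, 7, 15])
14 → pile 4 (tops now [1, 4, 7, 14])
6 → pile 3 (tops now [1, 4, 6, 14])
8 → pile 4 (tops now [1, 4, 6, 8])
3 → pile 2 (tops now [1, 3, 6, 8])
11 → new pile 5 (tops now [1, 3, 6, 8, 11])
10 → pile 5 (tops now [1, 3, 6, 8, 10])
13 → new pile 6 (tops now [1, 3, 6, 8, 10, 13])
Six piles.

6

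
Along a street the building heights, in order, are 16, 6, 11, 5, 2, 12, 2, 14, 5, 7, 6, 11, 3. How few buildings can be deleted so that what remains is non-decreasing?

8

Fewest deletions = n − (longest non-decreasing subsequence).
Patience tails:
16 → extends → [16]
6 → replaces 16 → [6]
11 → extends → [6, 11]
5 → replaces 6 → [5, 11]
2 → replaces 5 → [2, 11]
12 → extends → [2, 11, 12]
2 → replaces 11 → [2, 2, 12]
14 → extends → [2, 2, 12, 14]
5 → replaces 12 → [2, 2, 5, 14]
7 → replaces 14 → [2, 2, 5, 7]
6 → replaces 7 → [2, 2, 5, 6]
11 → extends → [2, 2, 5, 6, 11]
3 → replaces 5 → [2, 2, 3, 6, 11]
Longest non-decreasing subsequence has length 5, so deletions = 13 − 5 = 8.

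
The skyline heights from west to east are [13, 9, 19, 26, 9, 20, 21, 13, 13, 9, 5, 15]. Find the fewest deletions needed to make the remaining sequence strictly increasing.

Fewest deletions = n − (longest strictly increasing subsequence).
Patience tails:
13 → extends → [13]
9 → replaces 13 → [9]
19 → extends → [9, 19]
26 → extends → [9, 19, 26]
9 → already a tail → [9, 19, 26]
20 → replaces 26 → [9, 19, 20]
21 → extends → [9, 19, 20, 21]
13 → replaces 19 → [9, 13, 20, 21]
13 → already a tail → [9, 13, 20, 21]
9 → already a tail → [9, 13, 20, 21]
5 → replaces 9 → [5, 13, 20, 21]
15 → replaces 20 → [5, 13, 15, 21]
Longest strictly increasing subsequence has length 4, so deletions = 12 − 4 = 8.

8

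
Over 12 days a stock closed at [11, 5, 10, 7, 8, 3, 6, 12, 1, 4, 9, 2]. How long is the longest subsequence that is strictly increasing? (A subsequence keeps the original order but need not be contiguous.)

4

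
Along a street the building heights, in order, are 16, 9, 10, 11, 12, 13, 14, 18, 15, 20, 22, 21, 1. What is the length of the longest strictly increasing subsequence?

9

Track the smallest tail for each achievable length (strict):
16 → extends → [16]
9 → replaces 16 → [9]
10 → extends → [9, 10]
11 → extends → [9, 10, 11]
12 → extends → [9, 10, 11, 12]
13 → extends → [9, 10, 11, 12, 13]
14 → extends → [9, 10, 11, 12, 13, 14]
18 → extends → [9, 10, 11, 12, 13, 14, 18]
15 → replaces 18 → [9, 10, 11, 12, 13, 14, 15]
20 → extends → [9, 10, 11, 12, 13, 14, 15, 20]
22 → extends → [9, 10, 11, 12, 13, 14, 15, 20, 22]
21 → replaces 22 → [9, 10, 11, 12, 13, 14, 15, 20, 21]
1 → replaces 9 → [1, 10, 11, 12, 13, 14, 15, 20, 21]
Nine tails, so the longest strictly increasing subsequence has length 9 (e.g. 9, 10, 11, 12, 13, 14, 18, 20, 22).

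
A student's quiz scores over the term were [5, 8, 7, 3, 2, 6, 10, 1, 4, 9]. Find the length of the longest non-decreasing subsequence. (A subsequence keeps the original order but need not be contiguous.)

3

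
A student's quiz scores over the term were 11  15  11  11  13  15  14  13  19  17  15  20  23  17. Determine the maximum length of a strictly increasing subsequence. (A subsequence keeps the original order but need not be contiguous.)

6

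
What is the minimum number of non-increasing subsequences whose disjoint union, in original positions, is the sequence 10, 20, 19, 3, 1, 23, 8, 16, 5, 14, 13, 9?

3

The minimum number of non-increasing subsequences covering a sequence equals the length of its longest strictly increasing subsequence.
LIS length is 3 (e.g. 10, 20, 23), so 3 piles are needed.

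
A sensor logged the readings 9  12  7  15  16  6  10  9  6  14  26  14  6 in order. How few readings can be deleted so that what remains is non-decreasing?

Fewest deletions = n − (longest non-decreasing subsequence).
i:      1  2  3  4  5  6  7  8  9 10 11 12 13
a[i]:   9 12  7 15 16  6 10  9  6 14 26 14  6
dp:     1  2  1  3  4  1  2  2  2  3  5  4  3
max dp = 5, so deletions = 13 − 5 = 8.

8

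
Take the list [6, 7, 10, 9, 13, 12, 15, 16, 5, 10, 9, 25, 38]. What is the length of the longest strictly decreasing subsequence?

4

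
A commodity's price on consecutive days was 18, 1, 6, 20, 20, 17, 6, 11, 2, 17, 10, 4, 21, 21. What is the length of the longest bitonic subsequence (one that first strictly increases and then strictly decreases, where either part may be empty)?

7

inc[i] = longest strictly increasing subsequence ending at i; dec[i] = longest strictly decreasing subsequence starting at i:
i:      1  2  3  4  5  6  7  8  9 10 11 12 13 14
a[i]:  18  1  6 20 20 17  6 11  2 17 10  4 21 21
inc:    1  1  2  3  3  3  2  3  2  4  3  3  5  5
dec:    5  1  2  5  5  4  2  3  1  3  2  1  1  1
Best peak at i=4 (value 20): inc=3, dec=5, length 3+5−1 = 7.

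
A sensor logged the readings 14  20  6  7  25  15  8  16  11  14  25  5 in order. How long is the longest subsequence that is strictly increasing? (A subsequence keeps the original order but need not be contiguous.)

Track the smallest tail for each achievable length (strict):
14 → extends → [14]
20 → extends → [14, 20]
6 → replaces 14 → [6, 20]
7 → replaces 20 → [6, 7]
25 → extends → [6, 7, 25]
15 → replaces 25 → [6, 7, 15]
8 → replaces 15 → [6, 7, 8]
16 → extends → [6, 7, 8, 16]
11 → replaces 16 → [6, 7, 8, 11]
14 → extends → [6, 7, 8, 11, 14]
25 → extends → [6, 7, 8, 11, 14, 25]
5 → replaces 6 → [5, 7, 8, 11, 14, 25]
Six tails, so the longest strictly increasing subsequence has length 6 (e.g. 6, 7, 8, 11, 14, 25).

6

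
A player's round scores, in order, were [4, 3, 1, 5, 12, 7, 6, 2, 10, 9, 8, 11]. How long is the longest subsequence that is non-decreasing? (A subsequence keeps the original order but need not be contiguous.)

5

Track the smallest tail for each achievable length (allowing ties):
4 → extends → [4]
3 → replaces 4 → [3]
1 → replaces 3 → [1]
5 → extends → [1, 5]
12 → extends → [1, 5, 12]
7 → replaces 12 → [1, 5, 7]
6 → replaces 7 → [1, 5, 6]
2 → replaces 5 → [1, 2, 6]
10 → extends → [1, 2, 6, 10]
9 → replaces 10 → [1, 2, 6, 9]
8 → replaces 9 → [1, 2, 6, 8]
11 → extends → [1, 2, 6, 8, 11]
Five tails, so the longest non-decreasing subsequence has length 5 (e.g. 4, 5, 7, 10, 11).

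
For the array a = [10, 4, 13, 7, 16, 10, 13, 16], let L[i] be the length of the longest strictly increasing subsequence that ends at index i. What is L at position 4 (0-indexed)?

3

dp[i] = 1 + max{dp[j] : j<i, a[j]<a[i]} (or 1 if no such j):
i:      0  1  2  3  4  5  6  7
a[i]:  10  4 13  7 16 10 13 16
dp:     1  1  2  2  3  3  4  5
At index 4 the value is 3.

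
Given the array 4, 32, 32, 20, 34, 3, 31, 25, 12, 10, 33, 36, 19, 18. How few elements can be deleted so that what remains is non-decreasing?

Fewest deletions = n − (longest non-decreasing subsequence).
Patience tails:
4 → extends → [4]
32 → extends → [4, 32]
32 → extends → [4, 32, 32]
20 → replaces 32 → [4, 20, 32]
34 → extends → [4, 20, 32, 34]
3 → replaces 4 → [3, 20, 32, 34]
31 → replaces 32 → [3, 20, 31, 34]
25 → replaces 31 → [3, 20, 25, 34]
12 → replaces 20 → [3, 12, 25, 34]
10 → replaces 12 → [3, 10, 25, 34]
33 → replaces 34 → [3, 10, 25, 33]
36 → extends → [3, 10, 25, 33, 36]
19 → replaces 25 → [3, 10, 19, 33, 36]
18 → replaces 19 → [3, 10, 18, 33, 36]
Longest non-decreasing subsequence has length 5, so deletions = 14 − 5 = 9.

9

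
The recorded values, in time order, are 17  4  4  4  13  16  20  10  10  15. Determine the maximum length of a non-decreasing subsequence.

6

Let dp[i] be the length of the longest such subsequence ending at index i:
i:      1  2  3  4  5  6  7  8  9 10
a[i]:  17  4  4  4 13 16 20 10 10 15
dp:     1  1  2  3  4  5  6  4  5  6
Maximum dp value is 6.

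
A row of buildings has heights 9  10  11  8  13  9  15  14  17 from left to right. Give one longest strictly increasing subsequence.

9, 10, 11, 13, 15, 17

Patience tails give the LIS length; then backtrack through the dp parents:
9 → extends → [9]
10 → extends → [9, 10]
11 → extends → [9, 10, 11]
8 → replaces 9 → [8, 10, 11]
13 → extends → [8, 10, 11, 13]
9 → replaces 10 → [8, 9, 11, 13]
15 → extends → [8, 9, 11, 13, 15]
14 → replaces 15 → [8, 9, 11, 13, 14]
17 → extends → [8, 9, 11, 13, 14, 17]
Length 6; one witness is 9, 10, 11, 13, 15, 17.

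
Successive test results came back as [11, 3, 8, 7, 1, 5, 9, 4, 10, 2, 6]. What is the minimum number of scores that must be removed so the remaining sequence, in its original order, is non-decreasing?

7

Fewest deletions = n − (longest non-decreasing subsequence).
Patience tails:
11 → extends → [11]
3 → replaces 11 → [3]
8 → extends → [3, 8]
7 → replaces 8 → [3, 7]
1 → replaces 3 → [1, 7]
5 → replaces 7 → [1, 5]
9 → extends → [1, 5, 9]
4 → replaces 5 → [1, 4, 9]
10 → extends → [1, 4, 9, 10]
2 → replaces 4 → [1, 2, 9, 10]
6 → replaces 9 → [1, 2, 6, 10]
Longest non-decreasing subsequence has length 4, so deletions = 11 − 4 = 7.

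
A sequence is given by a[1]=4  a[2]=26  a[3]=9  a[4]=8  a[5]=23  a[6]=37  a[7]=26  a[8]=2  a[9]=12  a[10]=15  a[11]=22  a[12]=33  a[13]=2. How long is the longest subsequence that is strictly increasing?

Let dp[i] be the length of the longest such subsequence ending at index i:
i:      1  2  3  4  5  6  7  8  9 10 11 12 13
a[i]:   4 26  9  8 23 37 26  2 12 15 22 33  2
dp:     1  2  2  2  3  4  4  1  3  4  5  6  1
Maximum dp value is 6.

6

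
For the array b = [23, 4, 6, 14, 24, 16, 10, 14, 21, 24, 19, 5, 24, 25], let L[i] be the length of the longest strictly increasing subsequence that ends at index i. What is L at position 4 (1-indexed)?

3

dp[i] = 1 + max{dp[j] : j<i, b[j]<b[i]} (or 1 if no such j):
i:      1  2  3  4  5  6  7  8  9 10 11 12 13 14
b[i]:  23  4  6 14 24 16 10 14 21 24 19  5 24 25
dp:     1  1  2  3  4  4  3  4  5  6  5  2  6  7
At index 4 the value is 3.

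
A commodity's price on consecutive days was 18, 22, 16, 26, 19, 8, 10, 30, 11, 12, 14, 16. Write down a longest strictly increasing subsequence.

8, 10, 11, 12, 14, 16

Patience tails give the LIS length; then backtrack through the dp parents:
18 → extends → [18]
22 → extends → [18, 22]
16 → replaces 18 → [16, 22]
26 → extends → [16, 22, 26]
19 → replaces 22 → [16, 19, 26]
8 → replaces 16 → [8, 19, 26]
10 → replaces 19 → [8, 10, 26]
30 → extends → [8, 10, 26, 30]
11 → replaces 26 → [8, 10, 11, 30]
12 → replaces 30 → [8, 10, 11, 12]
14 → extends → [8, 10, 11, 12, 14]
16 → extends → [8, 10, 11, 12, 14, 16]
Length 6; one witness is 8, 10, 11, 12, 14, 16.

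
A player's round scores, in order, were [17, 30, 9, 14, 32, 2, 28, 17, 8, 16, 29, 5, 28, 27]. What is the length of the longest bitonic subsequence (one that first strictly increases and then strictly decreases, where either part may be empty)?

inc[i] = longest strictly increasing subsequence ending at i; dec[i] = longest strictly decreasing subsequence starting at i:
i:      1  2  3  4  5  6  7  8  9 10 11 12 13 14
a[i]:  17 30  9 14 32  2 28 17  8 16 29  5 28 27
inc:    1  2  1  2  3  1  3  3  2  3  4  2  4  4
dec:    4  5  3  3  5  1  4  3  2  2  3  1  2  1
Best peak at i=5 (value 32): inc=3, dec=5, length 3+5−1 = 7.

7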